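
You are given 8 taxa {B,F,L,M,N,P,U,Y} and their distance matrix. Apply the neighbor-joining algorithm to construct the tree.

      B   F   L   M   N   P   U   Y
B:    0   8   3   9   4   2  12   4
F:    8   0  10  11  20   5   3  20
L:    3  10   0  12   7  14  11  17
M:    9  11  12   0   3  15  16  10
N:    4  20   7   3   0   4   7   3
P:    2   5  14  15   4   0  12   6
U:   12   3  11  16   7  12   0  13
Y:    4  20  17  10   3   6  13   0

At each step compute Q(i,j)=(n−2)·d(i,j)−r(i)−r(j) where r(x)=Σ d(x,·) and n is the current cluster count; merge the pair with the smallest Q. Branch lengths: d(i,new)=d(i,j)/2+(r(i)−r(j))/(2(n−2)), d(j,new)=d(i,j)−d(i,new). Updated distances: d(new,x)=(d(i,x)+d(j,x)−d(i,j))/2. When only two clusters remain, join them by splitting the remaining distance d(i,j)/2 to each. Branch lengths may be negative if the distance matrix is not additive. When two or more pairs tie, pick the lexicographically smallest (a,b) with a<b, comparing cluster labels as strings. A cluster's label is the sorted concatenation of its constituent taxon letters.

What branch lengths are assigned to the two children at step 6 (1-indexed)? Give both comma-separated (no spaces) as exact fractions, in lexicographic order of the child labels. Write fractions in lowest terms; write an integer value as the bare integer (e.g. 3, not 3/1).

iteration 1: select F,U (d=3, Q=-133); attach at lengths (7/4, 5/4); label the merged cluster FU
  updated: d(B,FU)=17/2, d(FU,L)=9, d(FU,M)=12, d(FU,N)=12, d(FU,P)=7, d(FU,Y)=15
iteration 2: select FU,L (d=9, Q=-161/2); attach at lengths (93/20, 87/20); label the merged cluster FLU
  updated: d(B,FLU)=5/4, d(FLU,M)=15/2, d(FLU,N)=5, d(FLU,P)=6, d(FLU,Y)=23/2
iteration 3: select M,N (d=3, Q=-103/2); attach at lengths (75/16, -27/16); label the merged cluster MN
  updated: d(B,MN)=5, d(FLU,MN)=19/4, d(MN,P)=8, d(MN,Y)=5
iteration 4: select MN,Y (d=5, Q=-137/4); attach at lengths (15/8, 25/8); label the merged cluster MNY
  updated: d(B,MNY)=2, d(FLU,MNY)=45/8, d(MNY,P)=9/2
iteration 5: select B,FLU (d=5/4, Q=-125/8); attach at lengths (-41/32, 81/32); label the merged cluster BFLU
  updated: d(BFLU,MNY)=51/16, d(BFLU,P)=27/8
iteration 6: select BFLU,MNY (d=51/16, Q=-177/16); attach at lengths (33/32, 69/32); label the merged cluster BFLMNUY
  updated: d(BFLMNUY,P)=75/32
iteration 7: select BFLMNUY,P (d=75/32); attach at lengths (75/64, 75/64); label the merged cluster BFLMNPUY
final tree: (((B:-41/32,((F:7/4,U:5/4):93/20,L:87/20):81/32):33/32,((M:75/16,N:-27/16):15/8,Y:25/8):69/32):75/64,P:75/64)
total length: 857/32

33/32,69/32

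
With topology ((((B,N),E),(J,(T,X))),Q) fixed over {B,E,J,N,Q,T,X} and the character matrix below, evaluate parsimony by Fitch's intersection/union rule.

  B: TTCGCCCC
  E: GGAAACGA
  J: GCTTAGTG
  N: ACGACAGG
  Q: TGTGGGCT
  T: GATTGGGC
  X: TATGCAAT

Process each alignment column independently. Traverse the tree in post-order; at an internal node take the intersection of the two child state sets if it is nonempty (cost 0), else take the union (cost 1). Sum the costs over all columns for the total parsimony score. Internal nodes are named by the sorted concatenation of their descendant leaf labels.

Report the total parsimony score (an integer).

31

BN@0: {T} ∪ {A} = {A,T} (union, +1)
BEN@0: {A,T} ∪ {G} = {A,G,T} (union, +1)
TX@0: {G} ∪ {T} = {G,T} (union, +1)
JTX@0: {G} ∩ {G,T} = {G} (intersection, +0)
BEJNTX@0: {A,G,T} ∩ {G} = {G} (intersection, +0)
BEJNQTX@0: {G} ∪ {T} = {G,T} (union, +1)
BN@1: {T} ∪ {C} = {C,T} (union, +1)
BEN@1: {C,T} ∪ {G} = {C,G,T} (union, +1)
TX@1: {A} ∩ {A} = {A} (intersection, +0)
JTX@1: {C} ∪ {A} = {A,C} (union, +1)
BEJNTX@1: {C,G,T} ∩ {A,C} = {C} (intersection, +0)
BEJNQTX@1: {C} ∪ {G} = {C,G} (union, +1)
BN@2: {C} ∪ {G} = {C,G} (union, +1)
BEN@2: {C,G} ∪ {A} = {A,C,G} (union, +1)
TX@2: {T} ∩ {T} = {T} (intersection, +0)
JTX@2: {T} ∩ {T} = {T} (intersection, +0)
BEJNTX@2: {A,C,G} ∪ {T} = {A,C,G,T} (union, +1)
BEJNQTX@2: {A,C,G,T} ∩ {T} = {T} (intersection, +0)
BN@3: {G} ∪ {A} = {A,G} (union, +1)
BEN@3: {A,G} ∩ {A} = {A} (intersection, +0)
TX@3: {T} ∪ {G} = {G,T} (union, +1)
JTX@3: {T} ∩ {G,T} = {T} (intersection, +0)
BEJNTX@3: {A} ∪ {T} = {A,T} (union, +1)
BEJNQTX@3: {A,T} ∪ {G} = {A,G,T} (union, +1)
BN@4: {C} ∩ {C} = {C} (intersection, +0)
BEN@4: {C} ∪ {A} = {A,C} (union, +1)
TX@4: {G} ∪ {C} = {C,G} (union, +1)
JTX@4: {A} ∪ {C,G} = {A,C,G} (union, +1)
BEJNTX@4: {A,C} ∩ {A,C,G} = {A,C} (intersection, +0)
BEJNQTX@4: {A,C} ∪ {G} = {A,C,G} (union, +1)
BN@5: {C} ∪ {A} = {A,C} (union, +1)
BEN@5: {A,C} ∩ {C} = {C} (intersection, +0)
TX@5: {G} ∪ {A} = {A,G} (union, +1)
JTX@5: {G} ∩ {A,G} = {G} (intersection, +0)
BEJNTX@5: {C} ∪ {G} = {C,G} (union, +1)
BEJNQTX@5: {C,G} ∩ {G} = {G} (intersection, +0)
BN@6: {C} ∪ {G} = {C,G} (union, +1)
BEN@6: {C,G} ∩ {G} = {G} (intersection, +0)
TX@6: {G} ∪ {A} = {A,G} (union, +1)
JTX@6: {T} ∪ {A,G} = {A,G,T} (union, +1)
BEJNTX@6: {G} ∩ {A,G,T} = {G} (intersection, +0)
BEJNQTX@6: {G} ∪ {C} = {C,G} (union, +1)
BN@7: {C} ∪ {G} = {C,G} (union, +1)
BEN@7: {C,G} ∪ {A} = {A,C,G} (union, +1)
TX@7: {C} ∪ {T} = {C,T} (union, +1)
JTX@7: {G} ∪ {C,T} = {C,G,T} (union, +1)
BEJNTX@7: {A,C,G} ∩ {C,G,T} = {C,G} (intersection, +0)
BEJNQTX@7: {C,G} ∪ {T} = {C,G,T} (union, +1)
per-site changes: [4, 4, 3, 4, 4, 3, 4, 5]; total = 31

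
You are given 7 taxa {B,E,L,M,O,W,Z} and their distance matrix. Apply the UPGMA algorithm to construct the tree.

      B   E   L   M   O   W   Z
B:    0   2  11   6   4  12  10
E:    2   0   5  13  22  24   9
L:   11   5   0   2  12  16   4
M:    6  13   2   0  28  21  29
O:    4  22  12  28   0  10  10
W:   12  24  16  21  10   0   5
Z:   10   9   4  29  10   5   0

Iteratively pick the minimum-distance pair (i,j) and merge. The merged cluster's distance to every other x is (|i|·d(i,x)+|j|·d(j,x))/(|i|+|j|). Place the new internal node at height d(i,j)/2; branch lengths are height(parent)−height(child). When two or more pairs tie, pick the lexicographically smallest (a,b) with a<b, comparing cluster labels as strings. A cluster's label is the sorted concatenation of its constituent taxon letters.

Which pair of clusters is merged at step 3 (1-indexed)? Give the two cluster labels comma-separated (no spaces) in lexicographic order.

step 1: merge (B,E) at d=2; branch lengths B→1, E→1; new cluster BE
  updated: d(BE,L)=8, d(BE,M)=19/2, d(BE,O)=13, d(BE,W)=18, d(BE,Z)=19/2
step 2: merge (L,M) at d=2; branch lengths L→1, M→1; new cluster LM
  updated: d(BE,LM)=35/4, d(LM,O)=20, d(LM,W)=37/2, d(LM,Z)=33/2
step 3: merge (W,Z) at d=5; branch lengths W→5/2, Z→5/2; new cluster WZ
  updated: d(BE,WZ)=55/4, d(LM,WZ)=35/2, d(O,WZ)=10
step 4: merge (BE,LM) at d=35/4; branch lengths BE→27/8, LM→27/8; new cluster BELM
  updated: d(BELM,O)=33/2, d(BELM,WZ)=125/8
step 5: merge (O,WZ) at d=10; branch lengths O→5, WZ→5/2; new cluster OWZ
  updated: d(BELM,OWZ)=191/12
step 6: merge (BELM,OWZ) at d=191/12; branch lengths BELM→43/12, OWZ→71/24; new cluster BELMOWZ
final tree: (((B:1,E:1):27/8,(L:1,M:1):27/8):43/12,(O:5,(W:5/2,Z:5/2):5/2):71/24)
total length: 715/24

W,Z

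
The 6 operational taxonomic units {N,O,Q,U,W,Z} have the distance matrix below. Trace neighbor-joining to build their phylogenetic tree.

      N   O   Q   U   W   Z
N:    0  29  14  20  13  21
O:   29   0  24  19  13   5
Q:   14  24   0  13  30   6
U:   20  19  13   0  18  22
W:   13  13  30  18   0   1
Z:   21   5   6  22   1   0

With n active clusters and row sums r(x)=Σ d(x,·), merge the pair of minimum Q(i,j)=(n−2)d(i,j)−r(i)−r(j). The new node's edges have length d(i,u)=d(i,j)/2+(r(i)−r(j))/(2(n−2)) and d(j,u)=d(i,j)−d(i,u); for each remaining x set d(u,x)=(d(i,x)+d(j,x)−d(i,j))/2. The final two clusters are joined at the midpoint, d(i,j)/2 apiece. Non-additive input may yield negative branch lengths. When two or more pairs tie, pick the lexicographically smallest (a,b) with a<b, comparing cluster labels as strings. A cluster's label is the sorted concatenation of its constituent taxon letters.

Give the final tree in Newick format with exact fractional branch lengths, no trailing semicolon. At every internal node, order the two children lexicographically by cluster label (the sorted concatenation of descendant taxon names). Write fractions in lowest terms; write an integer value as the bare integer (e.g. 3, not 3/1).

1. join N+Q (d=14, Q=-128) ⇒ NQ; edges |N|=33/4, |Q|=23/4
  updated: d(NQ,O)=39/2, d(NQ,U)=19/2, d(NQ,W)=29/2, d(NQ,Z)=13/2
2. join NQ+U (d=19/2, Q=-90) ⇒ NQU; edges |NQ|=5/3, |U|=47/6
  updated: d(NQU,O)=29/2, d(NQU,W)=23/2, d(NQU,Z)=19/2
3. join NQU+O (d=29/2, Q=-39) ⇒ NOQU; edges |NQU|=8, |O|=13/2
  updated: d(NOQU,W)=5, d(NOQU,Z)=0
4. join NOQU+W (d=5, Q=-6) ⇒ NOQUW; edges |NOQU|=2, |W|=3
  updated: d(NOQUW,Z)=-2
5. join NOQUW+Z (d=-2) ⇒ NOQUWZ; edges |NOQUW|=-1, |Z|=-1
final tree: (((((N:33/4,Q:23/4):5/3,U:47/6):8,O:13/2):2,W:3):-1,Z:-1)
total length: 41

(((((N:33/4,Q:23/4):5/3,U:47/6):8,O:13/2):2,W:3):-1,Z:-1)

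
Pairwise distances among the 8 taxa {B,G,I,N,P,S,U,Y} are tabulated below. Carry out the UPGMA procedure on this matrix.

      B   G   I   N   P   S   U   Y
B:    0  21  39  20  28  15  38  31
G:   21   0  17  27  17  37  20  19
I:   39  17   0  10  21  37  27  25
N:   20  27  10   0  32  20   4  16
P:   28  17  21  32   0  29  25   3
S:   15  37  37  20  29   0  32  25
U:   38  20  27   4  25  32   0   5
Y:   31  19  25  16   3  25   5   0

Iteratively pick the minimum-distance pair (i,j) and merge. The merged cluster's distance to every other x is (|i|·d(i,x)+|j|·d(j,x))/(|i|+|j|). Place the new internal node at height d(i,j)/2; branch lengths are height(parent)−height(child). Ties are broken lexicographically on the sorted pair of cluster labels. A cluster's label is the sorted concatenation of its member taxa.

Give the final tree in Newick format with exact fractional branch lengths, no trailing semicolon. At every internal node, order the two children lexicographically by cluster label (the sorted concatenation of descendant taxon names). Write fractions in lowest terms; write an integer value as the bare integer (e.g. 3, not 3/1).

((B:15/2,S:15/2):59/8,((G:17/2,I:17/2):15/8,((N:2,U:2):31/4,(P:3/2,Y:3/2):33/4):5/8):9/2)

step 1: merge (P,Y) at d=3; branch lengths P→3/2, Y→3/2; new cluster PY
  updated: d(B,PY)=59/2, d(G,PY)=18, d(I,PY)=23, d(N,PY)=24, d(PY,S)=27, d(PY,U)=15
step 2: merge (N,U) at d=4; branch lengths N→2, U→2; new cluster NU
  updated: d(B,NU)=29, d(G,NU)=47/2, d(I,NU)=37/2, d(NU,PY)=39/2, d(NU,S)=26
step 3: merge (B,S) at d=15; branch lengths B→15/2, S→15/2; new cluster BS
  updated: d(BS,G)=29, d(BS,I)=38, d(BS,NU)=55/2, d(BS,PY)=113/4
step 4: merge (G,I) at d=17; branch lengths G→17/2, I→17/2; new cluster GI
  updated: d(BS,GI)=67/2, d(GI,NU)=21, d(GI,PY)=41/2
step 5: merge (NU,PY) at d=39/2; branch lengths NU→31/4, PY→33/4; new cluster NPUY
  updated: d(BS,NPUY)=223/8, d(GI,NPUY)=83/4
step 6: merge (GI,NPUY) at d=83/4; branch lengths GI→15/8, NPUY→5/8; new cluster GINPUY
  updated: d(BS,GINPUY)=119/4
step 7: merge (BS,GINPUY) at d=119/4; branch lengths BS→59/8, GINPUY→9/2; new cluster BGINPSUY
final tree: ((B:15/2,S:15/2):59/8,((G:17/2,I:17/2):15/8,((N:2,U:2):31/4,(P:3/2,Y:3/2):33/4):5/8):9/2)
total length: 555/8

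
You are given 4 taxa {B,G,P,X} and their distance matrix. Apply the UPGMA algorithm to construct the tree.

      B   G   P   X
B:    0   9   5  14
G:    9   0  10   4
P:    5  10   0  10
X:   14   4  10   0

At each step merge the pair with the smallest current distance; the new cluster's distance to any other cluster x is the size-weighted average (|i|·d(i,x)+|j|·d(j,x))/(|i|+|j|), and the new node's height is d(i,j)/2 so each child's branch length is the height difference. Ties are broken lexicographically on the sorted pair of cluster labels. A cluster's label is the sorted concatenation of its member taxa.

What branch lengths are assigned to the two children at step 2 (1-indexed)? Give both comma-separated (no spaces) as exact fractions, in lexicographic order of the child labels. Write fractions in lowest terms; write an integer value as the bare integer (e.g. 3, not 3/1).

1. join G+X (d=4) ⇒ GX; edges |G|=2, |X|=2
  updated: d(B,GX)=23/2, d(GX,P)=10
2. join B+P (d=5) ⇒ BP; edges |B|=5/2, |P|=5/2
  updated: d(BP,GX)=43/4
3. join BP+GX (d=43/4) ⇒ BGPX; edges |BP|=23/8, |GX|=27/8
final tree: ((B:5/2,P:5/2):23/8,(G:2,X:2):27/8)
total length: 61/4

5/2,5/2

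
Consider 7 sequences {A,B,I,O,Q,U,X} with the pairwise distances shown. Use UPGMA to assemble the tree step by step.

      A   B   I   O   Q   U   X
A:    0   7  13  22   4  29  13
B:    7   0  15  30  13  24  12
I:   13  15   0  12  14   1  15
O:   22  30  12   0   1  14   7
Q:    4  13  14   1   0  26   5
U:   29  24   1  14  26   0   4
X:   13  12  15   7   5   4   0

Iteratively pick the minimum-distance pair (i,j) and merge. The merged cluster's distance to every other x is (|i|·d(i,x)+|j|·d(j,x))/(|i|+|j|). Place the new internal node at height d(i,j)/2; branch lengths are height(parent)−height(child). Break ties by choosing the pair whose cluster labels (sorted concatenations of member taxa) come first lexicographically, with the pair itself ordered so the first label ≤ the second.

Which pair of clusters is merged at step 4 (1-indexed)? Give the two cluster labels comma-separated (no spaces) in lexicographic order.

step 1: merge (I,U) at d=1; branch lengths I→1/2, U→1/2; new cluster IU
  updated: d(A,IU)=21, d(B,IU)=39/2, d(IU,O)=13, d(IU,Q)=20, d(IU,X)=19/2
step 2: merge (O,Q) at d=1; branch lengths O→1/2, Q→1/2; new cluster OQ
  updated: d(A,OQ)=13, d(B,OQ)=43/2, d(IU,OQ)=33/2, d(OQ,X)=6
step 3: merge (OQ,X) at d=6; branch lengths OQ→5/2, X→3; new cluster OQX
  updated: d(A,OQX)=13, d(B,OQX)=55/3, d(IU,OQX)=85/6
step 4: merge (A,B) at d=7; branch lengths A→7/2, B→7/2; new cluster AB
  updated: d(AB,IU)=81/4, d(AB,OQX)=47/3
step 5: merge (IU,OQX) at d=85/6; branch lengths IU→79/12, OQX→49/12; new cluster IOQUX
  updated: d(AB,IOQUX)=35/2
step 6: merge (AB,IOQUX) at d=35/2; branch lengths AB→21/4, IOQUX→5/3; new cluster ABIOQUX
final tree: ((A:7/2,B:7/2):21/4,((I:1/2,U:1/2):79/12,((O:1/2,Q:1/2):5/2,X:3):49/12):5/3)
total length: 385/12

A,B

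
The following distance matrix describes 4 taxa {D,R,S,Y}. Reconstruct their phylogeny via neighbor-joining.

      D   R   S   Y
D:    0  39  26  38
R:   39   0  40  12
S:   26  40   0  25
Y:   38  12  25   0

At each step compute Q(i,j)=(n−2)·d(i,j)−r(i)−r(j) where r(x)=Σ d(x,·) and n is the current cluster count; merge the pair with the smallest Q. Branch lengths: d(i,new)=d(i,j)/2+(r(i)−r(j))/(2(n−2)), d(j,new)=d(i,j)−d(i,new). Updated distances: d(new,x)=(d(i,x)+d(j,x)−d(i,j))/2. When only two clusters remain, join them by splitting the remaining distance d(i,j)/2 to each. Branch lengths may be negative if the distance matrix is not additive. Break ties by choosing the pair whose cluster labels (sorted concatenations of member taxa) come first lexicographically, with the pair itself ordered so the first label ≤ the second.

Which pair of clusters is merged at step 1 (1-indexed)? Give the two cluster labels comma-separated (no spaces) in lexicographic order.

D,S

1. join D+S (d=26, Q=-142) ⇒ DS; edges |D|=16, |S|=10
  updated: d(DS,R)=53/2, d(DS,Y)=37/2
2. join DS+R (d=53/2, Q=-57) ⇒ DRS; edges |DS|=33/2, |R|=10
  updated: d(DRS,Y)=2
3. join DRS+Y (d=2) ⇒ DRSY; edges |DRS|=1, |Y|=1
final tree: (((D:16,S:10):33/2,R:10):1,Y:1)
total length: 109/2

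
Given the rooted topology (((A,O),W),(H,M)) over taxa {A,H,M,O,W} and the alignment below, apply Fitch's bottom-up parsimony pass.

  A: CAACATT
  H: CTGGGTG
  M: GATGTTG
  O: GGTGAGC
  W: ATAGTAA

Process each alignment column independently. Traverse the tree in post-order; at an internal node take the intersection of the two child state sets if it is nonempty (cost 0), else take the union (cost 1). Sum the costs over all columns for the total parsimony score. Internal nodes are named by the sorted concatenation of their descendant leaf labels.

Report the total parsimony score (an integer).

[col 0] AO: children A:{C}, O:{G} ∪→ {C,G}; cost 1
[col 0] AOW: children AO:{C,G}, W:{A} ∪→ {A,C,G}; cost 1
[col 0] HM: children H:{C}, M:{G} ∪→ {C,G}; cost 1
[col 0] AHMOW: children AOW:{A,C,G}, HM:{C,G} ∩→ {C,G}; cost 0
[col 1] AO: children A:{A}, O:{G} ∪→ {A,G}; cost 1
[col 1] AOW: children AO:{A,G}, W:{T} ∪→ {A,G,T}; cost 1
[col 1] HM: children H:{T}, M:{A} ∪→ {A,T}; cost 1
[col 1] AHMOW: children AOW:{A,G,T}, HM:{A,T} ∩→ {A,T}; cost 0
[col 2] AO: children A:{A}, O:{T} ∪→ {A,T}; cost 1
[col 2] AOW: children AO:{A,T}, W:{A} ∩→ {A}; cost 0
[col 2] HM: children H:{G}, M:{T} ∪→ {G,T}; cost 1
[col 2] AHMOW: children AOW:{A}, HM:{G,T} ∪→ {A,G,T}; cost 1
[col 3] AO: children A:{C}, O:{G} ∪→ {C,G}; cost 1
[col 3] AOW: children AO:{C,G}, W:{G} ∩→ {G}; cost 0
[col 3] HM: children H:{G}, M:{G} ∩→ {G}; cost 0
[col 3] AHMOW: children AOW:{G}, HM:{G} ∩→ {G}; cost 0
[col 4] AO: children A:{A}, O:{A} ∩→ {A}; cost 0
[col 4] AOW: children AO:{A}, W:{T} ∪→ {A,T}; cost 1
[col 4] HM: children H:{G}, M:{T} ∪→ {G,T}; cost 1
[col 4] AHMOW: children AOW:{A,T}, HM:{G,T} ∩→ {T}; cost 0
[col 5] AO: children A:{T}, O:{G} ∪→ {G,T}; cost 1
[col 5] AOW: children AO:{G,T}, W:{A} ∪→ {A,G,T}; cost 1
[col 5] HM: children H:{T}, M:{T} ∩→ {T}; cost 0
[col 5] AHMOW: children AOW:{A,G,T}, HM:{T} ∩→ {T}; cost 0
[col 6] AO: children A:{T}, O:{C} ∪→ {C,T}; cost 1
[col 6] AOW: children AO:{C,T}, W:{A} ∪→ {A,C,T}; cost 1
[col 6] HM: children H:{G}, M:{G} ∩→ {G}; cost 0
[col 6] AHMOW: children AOW:{A,C,T}, HM:{G} ∪→ {A,C,G,T}; cost 1
per-site changes: [3, 3, 3, 1, 2, 2, 3]; total = 17

17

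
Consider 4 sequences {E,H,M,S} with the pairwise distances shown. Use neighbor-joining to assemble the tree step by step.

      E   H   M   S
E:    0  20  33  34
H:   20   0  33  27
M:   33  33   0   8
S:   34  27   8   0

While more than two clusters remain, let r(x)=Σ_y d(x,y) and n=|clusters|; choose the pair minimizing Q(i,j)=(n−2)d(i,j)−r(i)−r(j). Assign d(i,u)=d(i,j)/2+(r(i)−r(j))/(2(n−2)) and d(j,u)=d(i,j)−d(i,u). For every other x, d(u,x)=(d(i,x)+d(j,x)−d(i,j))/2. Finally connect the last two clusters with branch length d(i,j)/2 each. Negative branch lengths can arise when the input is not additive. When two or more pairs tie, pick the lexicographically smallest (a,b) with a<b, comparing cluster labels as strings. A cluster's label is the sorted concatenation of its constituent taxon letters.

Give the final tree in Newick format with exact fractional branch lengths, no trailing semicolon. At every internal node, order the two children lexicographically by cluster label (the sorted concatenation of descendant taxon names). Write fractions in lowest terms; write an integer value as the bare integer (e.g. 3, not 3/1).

(((E:47/4,H:33/4):71/4,M:21/4):11/8,S:11/8)

1. join E+H (d=20, Q=-127) ⇒ EH; edges |E|=47/4, |H|=33/4
  updated: d(EH,M)=23, d(EH,S)=41/2
2. join EH+M (d=23, Q=-103/2) ⇒ EHM; edges |EH|=71/4, |M|=21/4
  updated: d(EHM,S)=11/4
3. join EHM+S (d=11/4) ⇒ EHMS; edges |EHM|=11/8, |S|=11/8
final tree: (((E:47/4,H:33/4):71/4,M:21/4):11/8,S:11/8)
total length: 183/4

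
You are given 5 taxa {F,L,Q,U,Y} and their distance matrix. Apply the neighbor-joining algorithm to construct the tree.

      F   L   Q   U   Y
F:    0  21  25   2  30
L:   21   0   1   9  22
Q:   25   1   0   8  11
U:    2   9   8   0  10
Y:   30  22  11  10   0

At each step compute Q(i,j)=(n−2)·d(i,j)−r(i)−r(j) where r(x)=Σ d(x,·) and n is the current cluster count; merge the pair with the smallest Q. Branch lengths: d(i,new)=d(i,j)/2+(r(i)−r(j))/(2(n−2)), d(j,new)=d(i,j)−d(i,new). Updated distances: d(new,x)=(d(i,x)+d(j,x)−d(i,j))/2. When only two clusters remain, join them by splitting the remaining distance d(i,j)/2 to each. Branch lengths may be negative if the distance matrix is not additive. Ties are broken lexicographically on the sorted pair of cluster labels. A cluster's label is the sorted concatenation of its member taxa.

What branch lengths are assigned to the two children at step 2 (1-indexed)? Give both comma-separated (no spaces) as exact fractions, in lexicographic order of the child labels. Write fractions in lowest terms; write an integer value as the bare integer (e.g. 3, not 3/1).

69/8,83/8

1. join F+U (d=2, Q=-101) ⇒ FU; edges |F|=55/6, |U|=-43/6
  updated: d(FU,L)=14, d(FU,Q)=31/2, d(FU,Y)=19
2. join FU+Y (d=19, Q=-125/2) ⇒ FUY; edges |FU|=69/8, |Y|=83/8
  updated: d(FUY,L)=17/2, d(FUY,Q)=15/4
3. join FUY+L (d=17/2, Q=-53/4) ⇒ FLUY; edges |FUY|=45/8, |L|=23/8
  updated: d(FLUY,Q)=-15/8
4. join FLUY+Q (d=-15/8) ⇒ FLQUY; edges |FLUY|=-15/16, |Q|=-15/16
final tree: ((((F:55/6,U:-43/6):69/8,Y:83/8):45/8,L:23/8):-15/16,Q:-15/16)
total length: 221/8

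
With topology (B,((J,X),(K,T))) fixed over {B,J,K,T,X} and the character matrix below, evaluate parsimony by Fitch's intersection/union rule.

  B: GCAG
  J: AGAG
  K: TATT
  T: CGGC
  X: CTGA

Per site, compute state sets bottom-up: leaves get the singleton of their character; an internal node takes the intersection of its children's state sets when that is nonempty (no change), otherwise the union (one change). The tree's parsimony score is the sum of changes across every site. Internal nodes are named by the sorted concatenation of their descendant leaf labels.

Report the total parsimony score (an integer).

site 0, node JX: J={A} ∪ X={C} → {A,C} (+1)
site 0, node KT: K={T} ∪ T={C} → {C,T} (+1)
site 0, node JKTX: JX={A,C} ∩ KT={C,T} → {C} (+0)
site 0, node BJKTX: B={G} ∪ JKTX={C} → {C,G} (+1)
site 1, node JX: J={G} ∪ X={T} → {G,T} (+1)
site 1, node KT: K={A} ∪ T={G} → {A,G} (+1)
site 1, node JKTX: JX={G,T} ∩ KT={A,G} → {G} (+0)
site 1, node BJKTX: B={C} ∪ JKTX={G} → {C,G} (+1)
site 2, node JX: J={A} ∪ X={G} → {A,G} (+1)
site 2, node KT: K={T} ∪ T={G} → {G,T} (+1)
site 2, node JKTX: JX={A,G} ∩ KT={G,T} → {G} (+0)
site 2, node BJKTX: B={A} ∪ JKTX={G} → {A,G} (+1)
site 3, node JX: J={G} ∪ X={A} → {A,G} (+1)
site 3, node KT: K={T} ∪ T={C} → {C,T} (+1)
site 3, node JKTX: JX={A,G} ∪ KT={C,T} → {A,C,G,T} (+1)
site 3, node BJKTX: B={G} ∩ JKTX={A,C,G,T} → {G} (+0)
per-site changes: [3, 3, 3, 3]; total = 12

12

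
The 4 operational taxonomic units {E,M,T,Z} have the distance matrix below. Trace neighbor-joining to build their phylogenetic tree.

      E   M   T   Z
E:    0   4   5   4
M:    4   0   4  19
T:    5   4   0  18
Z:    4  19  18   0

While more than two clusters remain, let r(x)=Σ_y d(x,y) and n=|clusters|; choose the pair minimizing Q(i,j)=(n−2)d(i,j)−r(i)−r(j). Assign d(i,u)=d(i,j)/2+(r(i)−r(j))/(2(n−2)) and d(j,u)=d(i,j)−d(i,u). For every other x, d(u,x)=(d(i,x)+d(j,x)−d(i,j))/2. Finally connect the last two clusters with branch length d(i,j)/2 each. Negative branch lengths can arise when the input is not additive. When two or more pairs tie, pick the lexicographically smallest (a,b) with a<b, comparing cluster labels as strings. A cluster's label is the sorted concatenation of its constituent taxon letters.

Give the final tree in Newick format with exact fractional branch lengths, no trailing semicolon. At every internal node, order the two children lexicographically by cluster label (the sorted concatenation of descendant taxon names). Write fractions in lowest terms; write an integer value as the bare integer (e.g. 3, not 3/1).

1. join E+Z (d=4, Q=-46) ⇒ EZ; edges |E|=-5, |Z|=9
  updated: d(EZ,M)=19/2, d(EZ,T)=19/2
2. join EZ+M (d=19/2, Q=-23) ⇒ EMZ; edges |EZ|=15/2, |M|=2
  updated: d(EMZ,T)=2
3. join EMZ+T (d=2) ⇒ EMTZ; edges |EMZ|=1, |T|=1
final tree: (((E:-5,Z:9):15/2,M:2):1,T:1)
total length: 31/2

(((E:-5,Z:9):15/2,M:2):1,T:1)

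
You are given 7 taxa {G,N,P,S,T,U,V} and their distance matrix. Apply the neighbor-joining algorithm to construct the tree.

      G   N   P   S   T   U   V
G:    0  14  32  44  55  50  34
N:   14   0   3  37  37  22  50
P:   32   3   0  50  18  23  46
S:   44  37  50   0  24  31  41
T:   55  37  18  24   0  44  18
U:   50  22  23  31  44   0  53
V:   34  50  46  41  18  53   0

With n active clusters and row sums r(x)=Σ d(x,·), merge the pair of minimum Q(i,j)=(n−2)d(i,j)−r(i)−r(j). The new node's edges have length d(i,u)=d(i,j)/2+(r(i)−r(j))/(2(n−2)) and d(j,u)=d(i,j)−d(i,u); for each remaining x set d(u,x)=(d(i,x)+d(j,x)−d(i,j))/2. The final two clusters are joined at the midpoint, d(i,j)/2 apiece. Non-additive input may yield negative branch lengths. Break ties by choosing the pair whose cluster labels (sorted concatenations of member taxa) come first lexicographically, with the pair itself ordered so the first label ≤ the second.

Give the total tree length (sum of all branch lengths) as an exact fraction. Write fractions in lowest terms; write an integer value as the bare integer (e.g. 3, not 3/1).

1543/16

iteration 1: select T,V (d=18, Q=-348); attach at lengths (22/5, 68/5); label the merged cluster TV
  updated: d(G,TV)=71/2, d(N,TV)=69/2, d(P,TV)=23, d(S,TV)=47/2, d(TV,U)=79/2
iteration 2: select S,TV (d=47/2, Q=-495/2); attach at lengths (247/16, 129/16); label the merged cluster STV
  updated: d(G,STV)=28, d(N,STV)=24, d(P,STV)=99/4, d(STV,U)=47/2
iteration 3: select STV,U (d=47/2, Q=-593/4); attach at lengths (209/24, 355/24); label the merged cluster STUV
  updated: d(G,STUV)=109/4, d(N,STUV)=45/4, d(P,STUV)=97/8
iteration 4: select G,N (d=14, Q=-147/2); attach at lengths (73/4, -17/4); label the merged cluster GN
  updated: d(GN,P)=21/2, d(GN,STUV)=49/4
iteration 5: select GN,P (d=21/2, Q=-279/8); attach at lengths (85/16, 83/16); label the merged cluster GNP
  updated: d(GNP,STUV)=111/16
iteration 6: select GNP,STUV (d=111/16); attach at lengths (111/32, 111/32); label the merged cluster GNPSTUV
final tree: (((G:73/4,N:-17/4):85/16,P:83/16):111/32,((S:247/16,(T:22/5,V:68/5):129/16):209/24,U:355/24):111/32)
total length: 1543/16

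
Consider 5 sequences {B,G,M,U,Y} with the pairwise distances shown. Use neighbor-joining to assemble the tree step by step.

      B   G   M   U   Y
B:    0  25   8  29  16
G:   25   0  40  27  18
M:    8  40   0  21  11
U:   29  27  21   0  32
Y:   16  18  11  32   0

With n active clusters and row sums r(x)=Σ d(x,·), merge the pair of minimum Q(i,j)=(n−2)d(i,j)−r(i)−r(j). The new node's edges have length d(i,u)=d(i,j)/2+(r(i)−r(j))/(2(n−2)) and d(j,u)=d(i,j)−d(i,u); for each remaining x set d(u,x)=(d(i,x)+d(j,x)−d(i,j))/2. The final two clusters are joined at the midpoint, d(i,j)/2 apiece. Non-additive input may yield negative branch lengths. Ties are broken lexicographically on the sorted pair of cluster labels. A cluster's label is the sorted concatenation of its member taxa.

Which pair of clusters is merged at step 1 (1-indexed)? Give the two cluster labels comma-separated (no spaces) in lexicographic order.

iteration 1: select G,U (d=27, Q=-138); attach at lengths (41/3, 40/3); label the merged cluster GU
  updated: d(B,GU)=27/2, d(GU,M)=17, d(GU,Y)=23/2
iteration 2: select B,M (d=8, Q=-115/2); attach at lengths (35/8, 29/8); label the merged cluster BM
  updated: d(BM,GU)=45/4, d(BM,Y)=19/2
iteration 3: select BM,GU (d=45/4, Q=-129/4); attach at lengths (37/8, 53/8); label the merged cluster BGMU
  updated: d(BGMU,Y)=39/8
iteration 4: select BGMU,Y (d=39/8); attach at lengths (39/16, 39/16); label the merged cluster BGMUY
final tree: (((B:35/8,M:29/8):37/8,(G:41/3,U:40/3):53/8):39/16,Y:39/16)
total length: 409/8

G,U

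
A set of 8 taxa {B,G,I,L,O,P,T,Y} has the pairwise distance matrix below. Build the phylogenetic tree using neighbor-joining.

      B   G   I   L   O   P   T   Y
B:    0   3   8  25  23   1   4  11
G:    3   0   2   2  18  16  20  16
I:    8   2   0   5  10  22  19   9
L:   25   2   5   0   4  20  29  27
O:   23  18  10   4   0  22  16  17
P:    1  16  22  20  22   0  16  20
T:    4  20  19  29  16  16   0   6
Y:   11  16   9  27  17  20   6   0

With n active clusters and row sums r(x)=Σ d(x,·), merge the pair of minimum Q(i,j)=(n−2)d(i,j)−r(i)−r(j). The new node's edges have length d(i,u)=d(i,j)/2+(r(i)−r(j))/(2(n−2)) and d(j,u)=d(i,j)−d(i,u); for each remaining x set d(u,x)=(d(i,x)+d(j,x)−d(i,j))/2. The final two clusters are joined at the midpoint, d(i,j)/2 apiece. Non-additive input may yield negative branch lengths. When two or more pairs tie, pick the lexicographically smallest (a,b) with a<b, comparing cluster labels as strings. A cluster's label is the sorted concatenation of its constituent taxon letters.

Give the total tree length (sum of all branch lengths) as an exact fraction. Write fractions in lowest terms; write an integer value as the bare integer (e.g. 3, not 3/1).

1111/32

step 1: merge (L,O) at d=4, Q=-198; branch lengths L→13/6, O→11/6; new cluster LO
  updated: d(B,LO)=22, d(G,LO)=8, d(I,LO)=11/2, d(LO,P)=19, d(LO,T)=41/2, d(LO,Y)=20
step 2: merge (B,P) at d=1, Q=-138; branch lengths B→-4, P→5; new cluster BP
  updated: d(BP,G)=9, d(BP,I)=29/2, d(BP,LO)=20, d(BP,T)=19/2, d(BP,Y)=15
step 3: merge (T,Y) at d=6, Q=-117; branch lengths T→33/8, Y→15/8; new cluster TY
  updated: d(BP,TY)=37/4, d(G,TY)=15, d(I,TY)=11, d(LO,TY)=69/4
step 4: merge (BP,TY) at d=37/4, Q=-155/2; branch lengths BP→14/3, TY→55/12; new cluster BPTY
  updated: d(BPTY,G)=59/8, d(BPTY,I)=65/8, d(BPTY,LO)=14
step 5: merge (BPTY,G) at d=59/8, Q=-257/8; branch lengths BPTY→215/32, G→21/32; new cluster BGPTY
  updated: d(BGPTY,I)=11/8, d(BGPTY,LO)=117/16
step 6: merge (BGPTY,I) at d=11/8, Q=-227/16; branch lengths BGPTY→51/32, I→-7/32; new cluster BGIPTY
  updated: d(BGIPTY,LO)=183/32
step 7: merge (BGIPTY,LO) at d=183/32; branch lengths BGIPTY→183/64, LO→183/64; new cluster BGILOPTY
final tree: (((((B:-4,P:5):14/3,(T:33/8,Y:15/8):55/12):215/32,G:21/32):51/32,I:-7/32):183/64,(L:13/6,O:11/6):183/64)
total length: 1111/32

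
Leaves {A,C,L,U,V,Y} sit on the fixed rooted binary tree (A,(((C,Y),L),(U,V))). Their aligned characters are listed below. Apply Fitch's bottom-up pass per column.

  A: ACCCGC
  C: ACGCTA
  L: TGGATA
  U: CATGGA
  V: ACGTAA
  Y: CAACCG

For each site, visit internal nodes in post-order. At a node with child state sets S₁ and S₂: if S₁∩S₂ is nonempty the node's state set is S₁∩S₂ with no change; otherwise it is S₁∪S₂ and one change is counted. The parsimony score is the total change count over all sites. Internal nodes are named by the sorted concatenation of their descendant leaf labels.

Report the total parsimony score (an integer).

site 0, node CY: C={A} ∪ Y={C} → {A,C} (+1)
site 0, node CLY: CY={A,C} ∪ L={T} → {A,C,T} (+1)
site 0, node UV: U={C} ∪ V={A} → {A,C} (+1)
site 0, node CLUVY: CLY={A,C,T} ∩ UV={A,C} → {A,C} (+0)
site 0, node ACLUVY: A={A} ∩ CLUVY={A,C} → {A} (+0)
site 1, node CY: C={C} ∪ Y={A} → {A,C} (+1)
site 1, node CLY: CY={A,C} ∪ L={G} → {A,C,G} (+1)
site 1, node UV: U={A} ∪ V={C} → {A,C} (+1)
site 1, node CLUVY: CLY={A,C,G} ∩ UV={A,C} → {A,C} (+0)
site 1, node ACLUVY: A={C} ∩ CLUVY={A,C} → {C} (+0)
site 2, node CY: C={G} ∪ Y={A} → {A,G} (+1)
site 2, node CLY: CY={A,G} ∩ L={G} → {G} (+0)
site 2, node UV: U={T} ∪ V={G} → {G,T} (+1)
site 2, node CLUVY: CLY={G} ∩ UV={G,T} → {G} (+0)
site 2, node ACLUVY: A={C} ∪ CLUVY={G} → {C,G} (+1)
site 3, node CY: C={C} ∩ Y={C} → {C} (+0)
site 3, node CLY: CY={C} ∪ L={A} → {A,C} (+1)
site 3, node UV: U={G} ∪ V={T} → {G,T} (+1)
site 3, node CLUVY: CLY={A,C} ∪ UV={G,T} → {A,C,G,T} (+1)
site 3, node ACLUVY: A={C} ∩ CLUVY={A,C,G,T} → {C} (+0)
site 4, node CY: C={T} ∪ Y={C} → {C,T} (+1)
site 4, node CLY: CY={C,T} ∩ L={T} → {T} (+0)
site 4, node UV: U={G} ∪ V={A} → {A,G} (+1)
site 4, node CLUVY: CLY={T} ∪ UV={A,G} → {A,G,T} (+1)
site 4, node ACLUVY: A={G} ∩ CLUVY={A,G,T} → {G} (+0)
site 5, node CY: C={A} ∪ Y={G} → {A,G} (+1)
site 5, node CLY: CY={A,G} ∩ L={A} → {A} (+0)
site 5, node UV: U={A} ∩ V={A} → {A} (+0)
site 5, node CLUVY: CLY={A} ∩ UV={A} → {A} (+0)
site 5, node ACLUVY: A={C} ∪ CLUVY={A} → {A,C} (+1)
per-site changes: [3, 3, 3, 3, 3, 2]; total = 17

17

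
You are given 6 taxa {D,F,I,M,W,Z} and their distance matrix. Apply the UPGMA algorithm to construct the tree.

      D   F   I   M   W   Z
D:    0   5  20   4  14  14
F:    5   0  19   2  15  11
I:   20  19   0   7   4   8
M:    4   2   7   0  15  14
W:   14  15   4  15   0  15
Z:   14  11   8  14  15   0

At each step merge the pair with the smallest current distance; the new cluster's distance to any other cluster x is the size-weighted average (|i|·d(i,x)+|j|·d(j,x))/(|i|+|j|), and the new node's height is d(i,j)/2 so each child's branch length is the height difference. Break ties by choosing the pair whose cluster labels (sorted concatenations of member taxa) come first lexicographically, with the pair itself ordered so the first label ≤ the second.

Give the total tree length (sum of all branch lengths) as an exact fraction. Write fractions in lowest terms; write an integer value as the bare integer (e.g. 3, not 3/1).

76/3

step 1: merge (F,M) at d=2; branch lengths F→1, M→1; new cluster FM
  updated: d(D,FM)=9/2, d(FM,I)=13, d(FM,W)=15, d(FM,Z)=25/2
step 2: merge (I,W) at d=4; branch lengths I→2, W→2; new cluster IW
  updated: d(D,IW)=17, d(FM,IW)=14, d(IW,Z)=23/2
step 3: merge (D,FM) at d=9/2; branch lengths D→9/4, FM→5/4; new cluster DFM
  updated: d(DFM,IW)=15, d(DFM,Z)=13
step 4: merge (IW,Z) at d=23/2; branch lengths IW→15/4, Z→23/4; new cluster IWZ
  updated: d(DFM,IWZ)=43/3
step 5: merge (DFM,IWZ) at d=43/3; branch lengths DFM→59/12, IWZ→17/12; new cluster DFIMWZ
final tree: ((D:9/4,(F:1,M:1):5/4):59/12,((I:2,W:2):15/4,Z:23/4):17/12)
total length: 76/3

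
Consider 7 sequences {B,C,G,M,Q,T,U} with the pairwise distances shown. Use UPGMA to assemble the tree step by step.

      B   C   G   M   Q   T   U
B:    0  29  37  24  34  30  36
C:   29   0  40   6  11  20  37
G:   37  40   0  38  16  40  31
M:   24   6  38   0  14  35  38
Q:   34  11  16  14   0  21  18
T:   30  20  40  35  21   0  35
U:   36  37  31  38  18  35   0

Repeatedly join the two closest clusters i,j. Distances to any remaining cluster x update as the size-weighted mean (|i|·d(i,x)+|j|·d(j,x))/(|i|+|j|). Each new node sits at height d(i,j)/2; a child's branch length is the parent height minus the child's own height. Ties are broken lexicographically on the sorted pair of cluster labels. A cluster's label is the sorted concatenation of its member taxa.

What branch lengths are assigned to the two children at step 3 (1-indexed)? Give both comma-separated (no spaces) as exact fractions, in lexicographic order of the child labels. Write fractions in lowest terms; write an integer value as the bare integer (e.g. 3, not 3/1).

iteration 1: select C,M (d=6); attach at lengths (3, 3); label the merged cluster CM
  updated: d(B,CM)=53/2, d(CM,G)=39, d(CM,Q)=25/2, d(CM,T)=55/2, d(CM,U)=75/2
iteration 2: select CM,Q (d=25/2); attach at lengths (13/4, 25/4); label the merged cluster CMQ
  updated: d(B,CMQ)=29, d(CMQ,G)=94/3, d(CMQ,T)=76/3, d(CMQ,U)=31
iteration 3: select CMQ,T (d=76/3); attach at lengths (77/12, 38/3); label the merged cluster CMQT
  updated: d(B,CMQT)=117/4, d(CMQT,G)=67/2, d(CMQT,U)=32
iteration 4: select B,CMQT (d=117/4); attach at lengths (117/8, 47/24); label the merged cluster BCMQT
  updated: d(BCMQT,G)=171/5, d(BCMQT,U)=164/5
iteration 5: select G,U (d=31); attach at lengths (31/2, 31/2); label the merged cluster GU
  updated: d(BCMQT,GU)=67/2
iteration 6: select BCMQT,GU (d=67/2); attach at lengths (17/8, 5/4); label the merged cluster BCGMQTU
final tree: ((B:117/8,(((C:3,M:3):13/4,Q:25/4):77/12,T:38/3):47/24):17/8,(G:31/2,U:31/2):5/4)
total length: 2053/24

77/12,38/3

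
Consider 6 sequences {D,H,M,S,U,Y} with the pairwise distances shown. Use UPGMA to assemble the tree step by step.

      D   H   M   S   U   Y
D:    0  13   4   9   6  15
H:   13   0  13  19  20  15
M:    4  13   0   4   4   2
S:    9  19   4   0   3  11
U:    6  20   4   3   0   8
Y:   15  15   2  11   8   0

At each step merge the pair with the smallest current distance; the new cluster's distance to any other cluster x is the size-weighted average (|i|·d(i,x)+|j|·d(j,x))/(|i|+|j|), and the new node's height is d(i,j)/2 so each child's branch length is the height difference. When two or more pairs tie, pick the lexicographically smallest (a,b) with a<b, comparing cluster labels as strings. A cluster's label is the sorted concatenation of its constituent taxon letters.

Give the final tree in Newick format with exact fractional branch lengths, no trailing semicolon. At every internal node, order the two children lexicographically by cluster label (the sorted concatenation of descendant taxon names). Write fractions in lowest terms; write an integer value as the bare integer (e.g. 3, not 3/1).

((D:17/4,((M:1,Y:1):19/8,(S:3/2,U:3/2):15/8):7/8):15/4,H:8)

1. join M+Y (d=2) ⇒ MY; edges |M|=1, |Y|=1
  updated: d(D,MY)=19/2, d(H,MY)=14, d(MY,S)=15/2, d(MY,U)=6
2. join S+U (d=3) ⇒ SU; edges |S|=3/2, |U|=3/2
  updated: d(D,SU)=15/2, d(H,SU)=39/2, d(MY,SU)=27/4
3. join MY+SU (d=27/4) ⇒ MSUY; edges |MY|=19/8, |SU|=15/8
  updated: d(D,MSUY)=17/2, d(H,MSUY)=67/4
4. join D+MSUY (d=17/2) ⇒ DMSUY; edges |D|=17/4, |MSUY|=7/8
  updated: d(DMSUY,H)=16
5. join DMSUY+H (d=16) ⇒ DHMSUY; edges |DMSUY|=15/4, |H|=8
final tree: ((D:17/4,((M:1,Y:1):19/8,(S:3/2,U:3/2):15/8):7/8):15/4,H:8)
total length: 209/8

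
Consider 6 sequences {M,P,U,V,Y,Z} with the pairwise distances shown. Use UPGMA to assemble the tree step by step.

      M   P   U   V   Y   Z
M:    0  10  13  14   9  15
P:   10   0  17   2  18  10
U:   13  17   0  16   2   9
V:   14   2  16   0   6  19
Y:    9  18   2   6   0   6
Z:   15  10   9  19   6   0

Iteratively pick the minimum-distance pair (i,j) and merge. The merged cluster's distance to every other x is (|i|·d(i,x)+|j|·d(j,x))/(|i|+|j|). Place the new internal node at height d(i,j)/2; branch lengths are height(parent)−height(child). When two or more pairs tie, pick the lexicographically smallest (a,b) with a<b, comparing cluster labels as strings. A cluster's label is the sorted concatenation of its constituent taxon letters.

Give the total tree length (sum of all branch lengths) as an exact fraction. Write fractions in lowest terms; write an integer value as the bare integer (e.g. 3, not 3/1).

305/12

step 1: merge (P,V) at d=2; branch lengths P→1, V→1; new cluster PV
  updated: d(M,PV)=12, d(PV,U)=33/2, d(PV,Y)=12, d(PV,Z)=29/2
step 2: merge (U,Y) at d=2; branch lengths U→1, Y→1; new cluster UY
  updated: d(M,UY)=11, d(PV,UY)=57/4, d(UY,Z)=15/2
step 3: merge (UY,Z) at d=15/2; branch lengths UY→11/4, Z→15/4; new cluster UYZ
  updated: d(M,UYZ)=37/3, d(PV,UYZ)=43/3
step 4: merge (M,PV) at d=12; branch lengths M→6, PV→5; new cluster MPV
  updated: d(MPV,UYZ)=41/3
step 5: merge (MPV,UYZ) at d=41/3; branch lengths MPV→5/6, UYZ→37/12; new cluster MPUVYZ
final tree: ((M:6,(P:1,V:1):5):5/6,((U:1,Y:1):11/4,Z:15/4):37/12)
total length: 305/12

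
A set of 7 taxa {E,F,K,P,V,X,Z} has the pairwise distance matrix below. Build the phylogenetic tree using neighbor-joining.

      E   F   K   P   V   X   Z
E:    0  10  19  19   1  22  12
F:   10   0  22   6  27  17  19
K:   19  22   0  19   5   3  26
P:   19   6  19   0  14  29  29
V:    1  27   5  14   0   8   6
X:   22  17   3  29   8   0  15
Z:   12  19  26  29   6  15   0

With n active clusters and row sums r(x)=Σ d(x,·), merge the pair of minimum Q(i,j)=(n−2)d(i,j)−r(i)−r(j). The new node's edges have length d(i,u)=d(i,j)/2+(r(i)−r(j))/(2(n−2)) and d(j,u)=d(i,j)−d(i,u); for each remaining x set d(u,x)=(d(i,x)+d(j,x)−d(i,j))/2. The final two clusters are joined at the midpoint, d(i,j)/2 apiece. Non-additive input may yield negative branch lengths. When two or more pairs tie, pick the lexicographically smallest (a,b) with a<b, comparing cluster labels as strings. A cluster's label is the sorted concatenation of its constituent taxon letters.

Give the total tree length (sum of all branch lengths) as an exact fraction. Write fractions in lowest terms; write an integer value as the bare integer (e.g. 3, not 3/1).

1235/32

iteration 1: select F,P (d=6, Q=-187); attach at lengths (3/2, 9/2); label the merged cluster FP
  updated: d(E,FP)=23/2, d(FP,K)=35/2, d(FP,V)=35/2, d(FP,X)=20, d(FP,Z)=21
iteration 2: select K,X (d=3, Q=-253/2); attach at lengths (29/16, 19/16); label the merged cluster KX
  updated: d(E,KX)=19, d(FP,KX)=69/4, d(KX,V)=5, d(KX,Z)=19
iteration 3: select E,FP (d=23/2, Q=-305/4); attach at lengths (43/24, 233/24); label the merged cluster EFP
  updated: d(EFP,KX)=99/8, d(EFP,V)=7/2, d(EFP,Z)=43/4
iteration 4: select EFP,Z (d=43/4, Q=-327/8); attach at lengths (99/32, 245/32); label the merged cluster EFPZ
  updated: d(EFPZ,KX)=165/16, d(EFPZ,V)=-5/8
iteration 5: select EFPZ,KX (d=165/16, Q=-235/16); attach at lengths (75/32, 255/32); label the merged cluster EFKPXZ
  updated: d(EFKPXZ,V)=-95/32
iteration 6: select EFKPXZ,V (d=-95/32); attach at lengths (-95/64, -95/64); label the merged cluster EFKPVXZ
final tree: ((((E:43/24,(F:3/2,P:9/2):233/24):99/32,Z:245/32):75/32,(K:29/16,X:19/16):255/32):-95/64,V:-95/64)
total length: 1235/32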